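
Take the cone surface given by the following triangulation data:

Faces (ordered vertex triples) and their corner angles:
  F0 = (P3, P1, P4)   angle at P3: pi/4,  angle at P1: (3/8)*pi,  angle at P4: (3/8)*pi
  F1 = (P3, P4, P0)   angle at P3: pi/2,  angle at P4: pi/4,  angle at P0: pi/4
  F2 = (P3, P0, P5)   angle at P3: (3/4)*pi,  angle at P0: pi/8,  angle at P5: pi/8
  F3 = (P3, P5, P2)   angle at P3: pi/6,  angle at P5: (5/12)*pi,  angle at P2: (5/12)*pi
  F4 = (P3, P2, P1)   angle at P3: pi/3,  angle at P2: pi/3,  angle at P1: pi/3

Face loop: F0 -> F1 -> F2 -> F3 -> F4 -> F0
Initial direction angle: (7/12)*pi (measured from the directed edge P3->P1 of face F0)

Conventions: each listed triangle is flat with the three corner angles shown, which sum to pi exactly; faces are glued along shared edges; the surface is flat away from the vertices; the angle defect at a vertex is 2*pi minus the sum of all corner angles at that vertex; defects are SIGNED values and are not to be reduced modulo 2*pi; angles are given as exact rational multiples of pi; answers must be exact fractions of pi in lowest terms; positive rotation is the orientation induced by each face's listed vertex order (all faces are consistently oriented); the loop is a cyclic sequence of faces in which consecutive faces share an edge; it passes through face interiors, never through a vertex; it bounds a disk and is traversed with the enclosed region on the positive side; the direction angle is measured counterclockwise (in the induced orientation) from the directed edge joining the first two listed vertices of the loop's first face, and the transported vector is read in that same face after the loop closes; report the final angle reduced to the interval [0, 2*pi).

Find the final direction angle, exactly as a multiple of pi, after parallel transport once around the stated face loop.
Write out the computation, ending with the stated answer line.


enclosed vertex P3: corner angles sum to 2*pi, defect = 2*pi - 2*pi = 0
the final direction is the initial angle plus the enclosed defects, taken mod 2*pi in the induced orientation
final angle = (7/12)*pi + 0 = (7/12)*pi (mod 2*pi)

Answer: final direction angle = (7/12)*pi


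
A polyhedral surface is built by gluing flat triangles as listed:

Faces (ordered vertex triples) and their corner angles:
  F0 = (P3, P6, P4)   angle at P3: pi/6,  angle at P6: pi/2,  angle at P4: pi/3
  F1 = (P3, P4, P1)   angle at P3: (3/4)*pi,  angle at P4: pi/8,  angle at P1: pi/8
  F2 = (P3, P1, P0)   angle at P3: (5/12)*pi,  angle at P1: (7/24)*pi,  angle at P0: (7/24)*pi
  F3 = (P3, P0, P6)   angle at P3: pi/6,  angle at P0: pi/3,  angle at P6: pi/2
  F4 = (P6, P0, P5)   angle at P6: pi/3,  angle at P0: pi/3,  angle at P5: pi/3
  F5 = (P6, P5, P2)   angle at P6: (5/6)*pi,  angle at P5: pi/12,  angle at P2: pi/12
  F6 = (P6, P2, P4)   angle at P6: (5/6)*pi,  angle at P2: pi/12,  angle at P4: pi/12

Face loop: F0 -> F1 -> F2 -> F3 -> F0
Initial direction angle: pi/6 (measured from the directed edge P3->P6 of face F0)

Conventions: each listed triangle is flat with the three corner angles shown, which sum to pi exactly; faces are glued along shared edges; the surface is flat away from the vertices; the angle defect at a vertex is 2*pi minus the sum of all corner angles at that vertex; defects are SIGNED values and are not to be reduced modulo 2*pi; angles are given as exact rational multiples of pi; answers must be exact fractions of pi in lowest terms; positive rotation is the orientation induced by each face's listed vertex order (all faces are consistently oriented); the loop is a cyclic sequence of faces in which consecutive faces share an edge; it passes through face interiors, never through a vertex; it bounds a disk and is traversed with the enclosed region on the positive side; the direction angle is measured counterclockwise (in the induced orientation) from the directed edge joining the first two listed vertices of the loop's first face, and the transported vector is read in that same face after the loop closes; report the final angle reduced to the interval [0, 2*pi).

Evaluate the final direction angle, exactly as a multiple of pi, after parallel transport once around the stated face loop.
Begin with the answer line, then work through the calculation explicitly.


Answer: final direction angle = (2/3)*pi

enclosed vertex P3: corner angles sum to (3/2)*pi, defect = 2*pi - (3/2)*pi = pi/2
by Gauss-Bonnet the loop rotates the vector by the enclosed defect sum (positive orientation, mod 2*pi)
final angle = pi/6 + pi/2 = (2/3)*pi (mod 2*pi)


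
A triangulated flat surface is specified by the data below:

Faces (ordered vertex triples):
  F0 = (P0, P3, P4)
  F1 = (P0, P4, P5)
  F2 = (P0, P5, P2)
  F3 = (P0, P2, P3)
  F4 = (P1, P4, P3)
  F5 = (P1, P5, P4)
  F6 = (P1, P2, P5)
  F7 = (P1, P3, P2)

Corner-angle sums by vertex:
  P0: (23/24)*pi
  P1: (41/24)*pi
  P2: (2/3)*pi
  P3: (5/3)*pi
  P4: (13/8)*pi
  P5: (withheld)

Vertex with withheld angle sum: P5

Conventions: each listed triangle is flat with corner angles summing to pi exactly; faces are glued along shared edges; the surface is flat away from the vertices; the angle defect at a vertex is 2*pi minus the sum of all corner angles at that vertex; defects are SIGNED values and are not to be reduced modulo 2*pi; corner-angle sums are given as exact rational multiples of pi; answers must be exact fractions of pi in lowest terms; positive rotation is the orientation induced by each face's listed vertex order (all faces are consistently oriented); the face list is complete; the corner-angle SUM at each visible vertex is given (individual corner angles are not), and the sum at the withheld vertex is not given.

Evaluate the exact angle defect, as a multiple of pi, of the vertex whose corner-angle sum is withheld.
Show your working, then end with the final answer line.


V = 6, E = 12, F = 8; chi = V - E + F = 2
Gauss-Bonnet: total defect = 2*pi*chi = 4*pi; visible defects sum to (27/8)*pi

Answer: defect(P5) = (5/8)*pi


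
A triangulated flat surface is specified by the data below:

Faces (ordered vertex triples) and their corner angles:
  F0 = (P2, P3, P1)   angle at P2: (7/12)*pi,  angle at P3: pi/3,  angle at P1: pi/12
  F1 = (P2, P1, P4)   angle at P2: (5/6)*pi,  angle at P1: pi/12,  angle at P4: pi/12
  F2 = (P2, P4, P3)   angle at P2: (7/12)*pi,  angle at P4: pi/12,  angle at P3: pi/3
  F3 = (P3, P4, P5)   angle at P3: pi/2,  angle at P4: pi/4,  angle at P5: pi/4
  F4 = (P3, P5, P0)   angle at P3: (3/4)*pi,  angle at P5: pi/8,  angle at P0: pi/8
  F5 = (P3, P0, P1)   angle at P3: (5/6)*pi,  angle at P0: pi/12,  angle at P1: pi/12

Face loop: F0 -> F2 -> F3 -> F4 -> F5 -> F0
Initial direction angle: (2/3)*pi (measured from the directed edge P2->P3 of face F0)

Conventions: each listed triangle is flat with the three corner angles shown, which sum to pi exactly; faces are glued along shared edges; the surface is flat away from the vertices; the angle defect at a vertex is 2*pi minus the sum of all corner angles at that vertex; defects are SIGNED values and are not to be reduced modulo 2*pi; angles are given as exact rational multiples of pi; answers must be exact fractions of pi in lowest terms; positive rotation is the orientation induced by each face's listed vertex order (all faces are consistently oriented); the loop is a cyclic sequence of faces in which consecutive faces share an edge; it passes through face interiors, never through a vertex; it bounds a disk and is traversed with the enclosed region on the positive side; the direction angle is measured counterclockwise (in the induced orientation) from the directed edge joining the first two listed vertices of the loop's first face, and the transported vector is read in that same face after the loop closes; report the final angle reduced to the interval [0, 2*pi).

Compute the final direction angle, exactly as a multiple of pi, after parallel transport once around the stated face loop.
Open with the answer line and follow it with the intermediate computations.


Answer: final direction angle = (23/12)*pi

enclosed vertex P3: corner angles sum to (11/4)*pi, defect = 2*pi - (11/4)*pi = (-3/4)*pi
adding the enclosed defects to the starting angle (mod 2*pi, induced orientation) gives the holonomy
final angle = (2/3)*pi - (3/4)*pi = (23/12)*pi (mod 2*pi)


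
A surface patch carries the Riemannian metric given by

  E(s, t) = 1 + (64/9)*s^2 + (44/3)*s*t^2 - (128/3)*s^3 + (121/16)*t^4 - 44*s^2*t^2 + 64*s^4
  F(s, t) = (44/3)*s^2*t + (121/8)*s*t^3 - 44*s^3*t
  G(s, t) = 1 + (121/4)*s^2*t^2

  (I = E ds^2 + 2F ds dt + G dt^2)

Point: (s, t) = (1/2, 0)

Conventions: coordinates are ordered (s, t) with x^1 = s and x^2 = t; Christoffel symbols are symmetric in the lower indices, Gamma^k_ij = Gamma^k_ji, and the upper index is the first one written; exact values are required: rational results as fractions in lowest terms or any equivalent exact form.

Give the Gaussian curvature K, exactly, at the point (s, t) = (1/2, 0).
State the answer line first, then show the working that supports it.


Answer: K = -1188/169

E = 13/9, F = 0, G = 1, EG - F^2 = 13/9 at the point
E_s = 64/9, E_t = 0, F_s = 0, F_t = -11/6, G_s = 0, G_t = 0
E_tt = -22/3, F_st = -55/3, G_ss = 0
The intrinsic route: Brioschi's K = (det M1 - det M2)/(EG - F^2)^2.
M1 = [[-E_tt/2 + F_st - G_ss/2, E_s/2, F_s - E_t/2], [F_t - G_s/2, E, F], [G_t/2, F, G]] = [[-44/3, 32/9, 0], [-11/6, 13/9, 0], [0, 0, 1]]; det M1 = -44/3
M2 = [[0, E_t/2, G_s/2], [E_t/2, E, F], [G_s/2, F, G]] = [[0, 0, 0], [0, 13/9, 0], [0, 0, 1]]; det M2 = 0
det M1 - det M2 = -44/3; K = -44/3 / (13/9)^2 = -1188/169


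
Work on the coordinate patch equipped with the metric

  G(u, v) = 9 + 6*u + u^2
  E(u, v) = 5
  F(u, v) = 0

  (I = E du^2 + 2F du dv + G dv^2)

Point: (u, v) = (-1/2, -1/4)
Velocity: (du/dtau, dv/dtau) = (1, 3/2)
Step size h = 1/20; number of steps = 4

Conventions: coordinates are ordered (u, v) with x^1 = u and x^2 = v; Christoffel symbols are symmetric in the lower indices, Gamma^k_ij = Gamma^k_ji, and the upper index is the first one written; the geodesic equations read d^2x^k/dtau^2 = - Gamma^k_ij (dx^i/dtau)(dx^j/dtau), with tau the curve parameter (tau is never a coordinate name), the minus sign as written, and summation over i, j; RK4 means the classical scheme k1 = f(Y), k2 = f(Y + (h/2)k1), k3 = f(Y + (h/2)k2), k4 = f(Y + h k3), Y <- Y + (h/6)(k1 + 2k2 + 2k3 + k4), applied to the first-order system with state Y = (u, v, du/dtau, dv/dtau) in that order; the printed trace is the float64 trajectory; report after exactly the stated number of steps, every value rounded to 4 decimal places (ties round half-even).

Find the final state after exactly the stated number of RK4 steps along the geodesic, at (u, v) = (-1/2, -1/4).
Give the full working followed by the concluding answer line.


f(Y) = (du/dtau, dv/dtau, -Gamma^u_ij Y'^i Y'^j, -Gamma^v_ij Y'^i Y'^j) with the Gammas evaluated at the stage position; h = 0.050000; intermediate values shown to 6 dp
step 0: u = -0.5000, v = -0.2500, du/dtau = 1.0000, dv/dtau = 1.5000
step 1:
  k1: at (u, v) = (-0.500000, -0.250000), (du/dtau, dv/dtau) = (1.000000, 1.500000); Gamma_uuu = 0.000000, Gamma_uuv = 0.000000, Gamma_uvv = -0.500000, Gamma_vuu = 0.000000, Gamma_vuv = 0.400000, Gamma_vvv = 0.000000; k1 = (1.000000, 1.500000, 1.125000, -1.200000)
  k2: at (u, v) = (-0.475000, -0.212500), (du/dtau, dv/dtau) = (1.028125, 1.470000); Gamma_uuu = 0.000000, Gamma_uuv = 0.000000, Gamma_uvv = -0.505000, Gamma_vuu = 0.000000, Gamma_vuv = 0.396040, Gamma_vvv = 0.000000; k2 = (1.028125, 1.470000, 1.091255, -1.197104)
  k3: at (u, v) = (-0.474297, -0.213250), (du/dtau, dv/dtau) = (1.027281, 1.470072); Gamma_uuu = 0.000000, Gamma_uuv = 0.000000, Gamma_uvv = -0.505141, Gamma_vuu = 0.000000, Gamma_vuv = 0.395929, Gamma_vvv = 0.000000; k3 = (1.027281, 1.470072, 1.091666, -1.195848)
  k4: at (u, v) = (-0.448636, -0.176496), (du/dtau, dv/dtau) = (1.054583, 1.440208); Gamma_uuu = 0.000000, Gamma_uuv = 0.000000, Gamma_uvv = -0.510273, Gamma_vuu = 0.000000, Gamma_vuv = 0.391947, Gamma_vvv = 0.000000; k4 = (1.054583, 1.440208, 1.058407, -1.190594)
  Y <- Y + (h/6)(k1 + 2k2 + 2k3 + k4): u = -0.4486, v = -0.1765, du/dtau = 1.0546, dv/dtau = 1.4402
step 2:
  k1: at (u, v) = (-0.448622, -0.176497), (du/dtau, dv/dtau) = (1.054577, 1.440196); Gamma_uuu = 0.000000, Gamma_uuv = 0.000000, Gamma_uvv = -0.510276, Gamma_vuu = 0.000000, Gamma_vuv = 0.391945, Gamma_vvv = 0.000000; k1 = (1.054577, 1.440196, 1.058395, -1.190570)
  k2: at (u, v) = (-0.422257, -0.140492), (du/dtau, dv/dtau) = (1.081037, 1.410432); Gamma_uuu = 0.000000, Gamma_uuv = 0.000000, Gamma_uvv = -0.515549, Gamma_vuu = 0.000000, Gamma_vuv = 0.387936, Gamma_vvv = 0.000000; k2 = (1.081037, 1.410432, 1.025590, -1.182995)
  k3: at (u, v) = (-0.421596, -0.141236), (du/dtau, dv/dtau) = (1.080217, 1.410621); Gamma_uuu = 0.000000, Gamma_uuv = 0.000000, Gamma_uvv = -0.515681, Gamma_vuu = 0.000000, Gamma_vuv = 0.387837, Gamma_vvv = 0.000000; k3 = (1.080217, 1.410621, 1.026128, -1.181953)
  k4: at (u, v) = (-0.394611, -0.105966), (du/dtau, dv/dtau) = (1.105883, 1.381098); Gamma_uuu = 0.000000, Gamma_uuv = 0.000000, Gamma_uvv = -0.521078, Gamma_vuu = 0.000000, Gamma_vuv = 0.383820, Gamma_vvv = 0.000000; k4 = (1.105883, 1.381098, 0.993921, -1.172442)
  Y <- Y + (h/6)(k1 + 2k2 + 2k3 + k4): u = -0.3946, v = -0.1060, du/dtau = 1.1059, dv/dtau = 1.3811
step 3:
  k1: at (u, v) = (-0.394597, -0.105969), (du/dtau, dv/dtau) = (1.105875, 1.381088); Gamma_uuu = 0.000000, Gamma_uuv = 0.000000, Gamma_uvv = -0.521081, Gamma_vuu = 0.000000, Gamma_vuv = 0.383818, Gamma_vvv = 0.000000; k1 = (1.105875, 1.381088, 0.993912, -1.172418)
  k2: at (u, v) = (-0.366950, -0.071442), (du/dtau, dv/dtau) = (1.130723, 1.351778); Gamma_uuu = 0.000000, Gamma_uuv = 0.000000, Gamma_uvv = -0.526610, Gamma_vuu = 0.000000, Gamma_vuv = 0.379788, Gamma_vvv = 0.000000; k2 = (1.130723, 1.351778, 0.962276, -1.161000)
  k3: at (u, v) = (-0.366329, -0.072174), (du/dtau, dv/dtau) = (1.129932, 1.352063); Gamma_uuu = 0.000000, Gamma_uuv = 0.000000, Gamma_uvv = -0.526734, Gamma_vuu = 0.000000, Gamma_vuv = 0.379698, Gamma_vvv = 0.000000; k3 = (1.129932, 1.352063, 0.962910, -1.160160)
  k4: at (u, v) = (-0.338100, -0.038366), (du/dtau, dv/dtau) = (1.154020, 1.323080); Gamma_uuu = 0.000000, Gamma_uuv = 0.000000, Gamma_uvv = -0.532380, Gamma_vuu = 0.000000, Gamma_vuv = 0.375672, Gamma_vvv = 0.000000; k4 = (1.154020, 1.323080, 0.931953, -1.147197)
  Y <- Y + (h/6)(k1 + 2k2 + 2k3 + k4): u = -0.3381, v = -0.0384, du/dtau = 1.1540, dv/dtau = 1.3231
step 4:
  k1: at (u, v) = (-0.338087, -0.038370), (du/dtau, dv/dtau) = (1.154010, 1.323072); Gamma_uuu = 0.000000, Gamma_uuv = 0.000000, Gamma_uvv = -0.532383, Gamma_vuu = 0.000000, Gamma_vuv = 0.375670, Gamma_vvv = 0.000000; k1 = (1.154010, 1.323072, 0.931946, -1.147174)
  k2: at (u, v) = (-0.309237, -0.005293), (du/dtau, dv/dtau) = (1.177309, 1.294393); Gamma_uuu = 0.000000, Gamma_uuv = 0.000000, Gamma_uvv = -0.538153, Gamma_vuu = 0.000000, Gamma_vuv = 0.371642, Gamma_vvv = 0.000000; k2 = (1.177309, 1.294393, 0.901649, -1.132690)
  k3: at (u, v) = (-0.308654, -0.006010), (du/dtau, dv/dtau) = (1.176552, 1.294755); Gamma_uuu = 0.000000, Gamma_uuv = 0.000000, Gamma_uvv = -0.538269, Gamma_vuu = 0.000000, Gamma_vuv = 0.371561, Gamma_vvv = 0.000000; k3 = (1.176552, 1.294755, 0.902349, -1.132033)
  k4: at (u, v) = (-0.279259, 0.026368), (du/dtau, dv/dtau) = (1.199128, 1.266471); Gamma_uuu = 0.000000, Gamma_uuv = 0.000000, Gamma_uvv = -0.544148, Gamma_vuu = 0.000000, Gamma_vuv = 0.367547, Gamma_vvv = 0.000000; k4 = (1.199128, 1.266471, 0.872785, -1.116358)
  Y <- Y + (h/6)(k1 + 2k2 + 2k3 + k4): u = -0.2792, v = 0.0264, du/dtau = 1.1991, dv/dtau = 1.2665

Answer: u = -0.2792, v = 0.0264, du/dtau = 1.1991, dv/dtau = 1.2665


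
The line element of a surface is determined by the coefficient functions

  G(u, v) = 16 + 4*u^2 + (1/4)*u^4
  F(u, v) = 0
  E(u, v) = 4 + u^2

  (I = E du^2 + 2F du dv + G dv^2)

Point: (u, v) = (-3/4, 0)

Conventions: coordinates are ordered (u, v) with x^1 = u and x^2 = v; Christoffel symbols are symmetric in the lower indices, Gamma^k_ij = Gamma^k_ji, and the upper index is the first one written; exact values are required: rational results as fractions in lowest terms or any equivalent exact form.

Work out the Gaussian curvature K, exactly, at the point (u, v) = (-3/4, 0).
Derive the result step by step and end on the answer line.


E = 73/16, F = 0, G = 18769/1024, EG - F^2 = 1370137/16384 at the point
E_u = -3/2, E_v = 0, F_u = 0, F_v = 0, G_u = -411/64, G_v = 0
E_vv = 0, F_uv = 0, G_uu = 155/16
Brioschi: K = (det M1 - det M2) / (EG - F^2)^2 with the standard first/second-derivative matrices M1, M2.
M1 = [[-E_vv/2 + F_uv - G_uu/2, E_u/2, F_u - E_v/2], [F_v - G_u/2, E, F], [G_v/2, F, G]] = [[-155/32, -3/4, 0], [411/128, 73/16, 0], [0, 0, 18769/1024]]; det M1 = -94614529/262144
M2 = [[0, E_v/2, G_u/2], [E_v/2, E, F], [G_u/2, F, G]] = [[0, 0, -411/128], [0, 73/16, 0], [-411/128, 0, 18769/1024]]; det M2 = -12331233/262144
det M1 - det M2 = -2571353/8192; K = -2571353/8192 / (1370137/16384)^2 = -32768/730073

Answer: K = -32768/730073


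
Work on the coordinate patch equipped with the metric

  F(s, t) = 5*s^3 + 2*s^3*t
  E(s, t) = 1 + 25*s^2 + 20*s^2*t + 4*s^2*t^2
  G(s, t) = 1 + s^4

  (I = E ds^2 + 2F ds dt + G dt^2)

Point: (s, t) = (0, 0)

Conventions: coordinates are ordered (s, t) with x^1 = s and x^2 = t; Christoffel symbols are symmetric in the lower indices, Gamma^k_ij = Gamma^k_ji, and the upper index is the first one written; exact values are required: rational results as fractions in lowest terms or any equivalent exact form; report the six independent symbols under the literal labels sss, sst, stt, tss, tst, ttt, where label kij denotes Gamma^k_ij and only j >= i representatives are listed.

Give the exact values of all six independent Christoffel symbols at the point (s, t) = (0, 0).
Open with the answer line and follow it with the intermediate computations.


Answer: Gamma_sss = 0, Gamma_sst = 0, Gamma_stt = 0, Gamma_tss = 0, Gamma_tst = 0, Gamma_ttt = 0

E = 1, F = 0, G = 1 at the point
E_s = 0, E_t = 0, F_s = 0, F_t = 0, G_s = 0, G_t = 0
EG - F^2 = 1;  g^inv = (1) * [[1, 0], [0, 1]]
first-kind symbols [ij,l] = (1/2)(d_i g_jl + d_j g_il - d_l g_ij): [ss,s] = E_s/2 = 0, [ss,t] = F_s - E_t/2 = 0, [st,s] = E_t/2 = 0, [st,t] = G_s/2 = 0, [tt,s] = F_t - G_s/2 = 0, [tt,t] = G_t/2 = 0
Gamma^s_ij = (G*[ij,s] - F*[ij,t])/(EG - F^2), Gamma^t_ij = (E*[ij,t] - F*[ij,s])/(EG - F^2)


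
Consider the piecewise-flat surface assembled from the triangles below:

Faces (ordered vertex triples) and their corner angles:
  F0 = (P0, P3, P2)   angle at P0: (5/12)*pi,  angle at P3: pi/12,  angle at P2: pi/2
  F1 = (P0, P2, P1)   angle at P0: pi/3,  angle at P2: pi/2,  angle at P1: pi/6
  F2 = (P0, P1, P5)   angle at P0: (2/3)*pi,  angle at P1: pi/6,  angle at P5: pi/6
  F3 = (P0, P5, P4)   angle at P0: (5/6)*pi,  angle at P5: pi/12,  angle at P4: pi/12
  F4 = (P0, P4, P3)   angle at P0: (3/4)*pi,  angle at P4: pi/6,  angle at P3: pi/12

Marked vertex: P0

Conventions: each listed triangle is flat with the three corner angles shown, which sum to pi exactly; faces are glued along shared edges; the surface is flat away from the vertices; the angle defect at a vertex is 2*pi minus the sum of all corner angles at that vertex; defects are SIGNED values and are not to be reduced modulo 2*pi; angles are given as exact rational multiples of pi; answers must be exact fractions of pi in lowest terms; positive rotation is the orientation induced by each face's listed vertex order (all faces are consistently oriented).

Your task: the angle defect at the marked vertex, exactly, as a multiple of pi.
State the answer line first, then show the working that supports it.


Answer: defect(P0) = -pi

Sum of corner angles at P0: 3*pi
defect = 2*pi - 3*pi


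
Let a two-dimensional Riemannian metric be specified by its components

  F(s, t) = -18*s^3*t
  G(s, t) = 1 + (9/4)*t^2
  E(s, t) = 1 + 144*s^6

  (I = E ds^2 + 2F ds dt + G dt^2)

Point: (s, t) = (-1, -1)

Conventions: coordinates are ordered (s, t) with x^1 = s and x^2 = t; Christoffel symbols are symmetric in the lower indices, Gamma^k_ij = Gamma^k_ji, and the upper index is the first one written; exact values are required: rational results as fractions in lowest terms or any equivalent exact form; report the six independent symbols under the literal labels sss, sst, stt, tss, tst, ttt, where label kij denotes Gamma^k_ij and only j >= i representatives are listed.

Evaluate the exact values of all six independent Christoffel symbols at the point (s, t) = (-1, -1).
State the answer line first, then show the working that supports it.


Answer: Gamma_sss = -1728/589, Gamma_sst = 0, Gamma_stt = 72/589, Gamma_tss = 216/589, Gamma_tst = 0, Gamma_ttt = -9/589

E = 145, F = -18, G = 13/4 at the point
E_s = -864, E_t = 0, F_s = 54, F_t = 18, G_s = 0, G_t = -9/2
EG - F^2 = 589/4;  g^inv = (4/589) * [[13/4, 18], [18, 145]]
first-kind symbols [ij,l] = (1/2)(d_i g_jl + d_j g_il - d_l g_ij): [ss,s] = E_s/2 = -432, [ss,t] = F_s - E_t/2 = 54, [st,s] = E_t/2 = 0, [st,t] = G_s/2 = 0, [tt,s] = F_t - G_s/2 = 18, [tt,t] = G_t/2 = -9/4
Gamma^s_ij = (G*[ij,s] - F*[ij,t])/(EG - F^2), Gamma^t_ij = (E*[ij,t] - F*[ij,s])/(EG - F^2)


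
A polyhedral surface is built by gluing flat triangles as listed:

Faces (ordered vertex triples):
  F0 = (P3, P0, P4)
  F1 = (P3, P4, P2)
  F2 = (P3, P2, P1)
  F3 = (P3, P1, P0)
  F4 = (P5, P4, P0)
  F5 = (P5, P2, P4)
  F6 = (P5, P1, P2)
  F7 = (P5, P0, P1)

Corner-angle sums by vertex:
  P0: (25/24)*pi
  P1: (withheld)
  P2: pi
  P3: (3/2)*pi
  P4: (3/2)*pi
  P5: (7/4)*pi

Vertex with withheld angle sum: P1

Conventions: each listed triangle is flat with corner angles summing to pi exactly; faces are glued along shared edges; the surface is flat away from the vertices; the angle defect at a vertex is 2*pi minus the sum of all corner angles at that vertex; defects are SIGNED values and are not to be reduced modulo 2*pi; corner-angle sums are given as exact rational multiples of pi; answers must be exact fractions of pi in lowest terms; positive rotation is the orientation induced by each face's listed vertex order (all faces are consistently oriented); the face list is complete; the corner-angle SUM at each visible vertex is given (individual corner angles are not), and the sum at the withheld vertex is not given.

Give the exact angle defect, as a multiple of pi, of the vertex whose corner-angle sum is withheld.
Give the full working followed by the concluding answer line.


V = 6, E = 12, F = 8; chi = V - E + F = 2
Gauss-Bonnet: total defect = 2*pi*chi = 4*pi; visible defects sum to (77/24)*pi

Answer: defect(P1) = (19/24)*pi


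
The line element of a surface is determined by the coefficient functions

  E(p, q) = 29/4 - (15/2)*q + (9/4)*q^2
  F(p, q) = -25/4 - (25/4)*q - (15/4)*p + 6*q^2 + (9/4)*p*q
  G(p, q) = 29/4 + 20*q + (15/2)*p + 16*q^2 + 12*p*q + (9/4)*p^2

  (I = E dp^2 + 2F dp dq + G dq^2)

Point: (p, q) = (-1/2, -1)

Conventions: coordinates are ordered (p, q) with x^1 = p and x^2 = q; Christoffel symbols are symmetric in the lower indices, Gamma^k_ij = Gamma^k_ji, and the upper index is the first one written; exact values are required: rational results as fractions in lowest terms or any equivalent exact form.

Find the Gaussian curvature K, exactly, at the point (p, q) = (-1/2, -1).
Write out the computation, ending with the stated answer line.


E = 17, F = 9, G = 97/16, EG - F^2 = 353/16 at the point
E_p = 0, E_q = -12, F_p = -6, F_q = -155/8, G_p = -27/4, G_q = -18
E_qq = 9/2, F_pq = 9/4, G_pp = 9/2
The intrinsic route: Brioschi's K = (det M1 - det M2)/(EG - F^2)^2.
M1 = [[-E_qq/2 + F_pq - G_pp/2, E_p/2, F_p - E_q/2], [F_q - G_p/2, E, F], [G_q/2, F, G]] = [[-9/4, 0, 0], [-16, 17, 9], [-9, 9, 97/16]]; det M1 = -3177/64
M2 = [[0, E_q/2, G_p/2], [E_q/2, E, F], [G_p/2, F, G]] = [[0, -6, -27/8], [-6, 17, 9], [-27/8, 9, 97/16]]; det M2 = -3033/64
det M1 - det M2 = -9/4; K = -9/4 / (353/16)^2 = -576/124609

Answer: K = -576/124609


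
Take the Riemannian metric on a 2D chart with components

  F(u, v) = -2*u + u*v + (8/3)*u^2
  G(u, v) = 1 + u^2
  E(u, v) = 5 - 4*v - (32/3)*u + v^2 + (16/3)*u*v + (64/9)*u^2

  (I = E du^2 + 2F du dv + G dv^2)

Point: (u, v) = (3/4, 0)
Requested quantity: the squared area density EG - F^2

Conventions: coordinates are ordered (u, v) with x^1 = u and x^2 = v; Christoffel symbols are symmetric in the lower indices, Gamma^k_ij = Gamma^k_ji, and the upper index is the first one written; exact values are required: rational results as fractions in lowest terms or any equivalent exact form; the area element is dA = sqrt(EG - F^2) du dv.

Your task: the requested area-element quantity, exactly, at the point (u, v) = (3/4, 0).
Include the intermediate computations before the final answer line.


E = 1, F = 0, G = 25/16; EG - F^2 = 25/16

Answer: EG - F^2 = 25/16


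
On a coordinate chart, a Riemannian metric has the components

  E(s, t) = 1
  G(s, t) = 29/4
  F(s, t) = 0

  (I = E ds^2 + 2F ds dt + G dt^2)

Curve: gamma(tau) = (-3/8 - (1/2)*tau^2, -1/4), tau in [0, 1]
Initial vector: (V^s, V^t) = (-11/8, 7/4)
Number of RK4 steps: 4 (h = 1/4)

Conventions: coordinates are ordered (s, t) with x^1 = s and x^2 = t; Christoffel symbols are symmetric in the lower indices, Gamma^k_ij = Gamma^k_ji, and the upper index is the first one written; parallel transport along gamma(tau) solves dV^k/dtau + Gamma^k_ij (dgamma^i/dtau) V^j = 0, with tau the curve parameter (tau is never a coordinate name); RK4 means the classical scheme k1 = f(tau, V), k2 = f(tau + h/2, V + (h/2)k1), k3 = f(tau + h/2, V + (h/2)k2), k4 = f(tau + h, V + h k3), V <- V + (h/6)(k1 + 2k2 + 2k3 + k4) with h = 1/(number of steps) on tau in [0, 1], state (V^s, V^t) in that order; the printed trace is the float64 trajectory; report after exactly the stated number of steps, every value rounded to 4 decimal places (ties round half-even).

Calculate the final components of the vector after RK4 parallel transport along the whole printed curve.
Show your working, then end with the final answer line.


gamma'(tau) = (-tau, 0); f(tau, V)^k = -Gamma^k_ij(gamma(tau)) gamma'^i(tau) V^j; h = 1/4; intermediate values shown to 6 dp
curve data and Christoffel symbols at the stage parameters:
  tau = 0.000000: gamma = (-0.375000, -0.250000), gamma' = (0.000000, 0.000000); Gamma_sss = 0.000000, Gamma_sst = 0.000000, Gamma_stt = 0.000000, Gamma_tss = 0.000000, Gamma_tst = 0.000000, Gamma_ttt = 0.000000
  tau = 0.125000: gamma = (-0.382812, -0.250000), gamma' = (-0.125000, 0.000000); Gamma_sss = 0.000000, Gamma_sst = 0.000000, Gamma_stt = 0.000000, Gamma_tss = 0.000000, Gamma_tst = 0.000000, Gamma_ttt = 0.000000
  tau = 0.250000: gamma = (-0.406250, -0.250000), gamma' = (-0.250000, 0.000000); Gamma_sss = 0.000000, Gamma_sst = 0.000000, Gamma_stt = 0.000000, Gamma_tss = 0.000000, Gamma_tst = 0.000000, Gamma_ttt = 0.000000
  tau = 0.375000: gamma = (-0.445312, -0.250000), gamma' = (-0.375000, 0.000000); Gamma_sss = 0.000000, Gamma_sst = 0.000000, Gamma_stt = 0.000000, Gamma_tss = 0.000000, Gamma_tst = 0.000000, Gamma_ttt = 0.000000
  tau = 0.500000: gamma = (-0.500000, -0.250000), gamma' = (-0.500000, 0.000000); Gamma_sss = 0.000000, Gamma_sst = 0.000000, Gamma_stt = 0.000000, Gamma_tss = 0.000000, Gamma_tst = 0.000000, Gamma_ttt = 0.000000
  tau = 0.625000: gamma = (-0.570312, -0.250000), gamma' = (-0.625000, 0.000000); Gamma_sss = 0.000000, Gamma_sst = 0.000000, Gamma_stt = 0.000000, Gamma_tss = 0.000000, Gamma_tst = 0.000000, Gamma_ttt = 0.000000
  tau = 0.750000: gamma = (-0.656250, -0.250000), gamma' = (-0.750000, 0.000000); Gamma_sss = 0.000000, Gamma_sst = 0.000000, Gamma_stt = 0.000000, Gamma_tss = 0.000000, Gamma_tst = 0.000000, Gamma_ttt = 0.000000
  tau = 0.875000: gamma = (-0.757812, -0.250000), gamma' = (-0.875000, 0.000000); Gamma_sss = 0.000000, Gamma_sst = 0.000000, Gamma_stt = 0.000000, Gamma_tss = 0.000000, Gamma_tst = 0.000000, Gamma_ttt = 0.000000
  tau = 1.000000: gamma = (-0.875000, -0.250000), gamma' = (-1.000000, 0.000000); Gamma_sss = 0.000000, Gamma_sst = 0.000000, Gamma_stt = 0.000000, Gamma_tss = 0.000000, Gamma_tst = 0.000000, Gamma_ttt = 0.000000
step 0: V^s = -1.3750, V^t = 1.7500
step 1: k1 = (0.000000, 0.000000), k2 = (0.000000, 0.000000), k3 = (0.000000, 0.000000), k4 = (0.000000, 0.000000); V <- V + (h/6)(k1 + 2k2 + 2k3 + k4): V^s = -1.3750, V^t = 1.7500
step 2: k1 = (0.000000, 0.000000), k2 = (0.000000, 0.000000), k3 = (0.000000, 0.000000), k4 = (0.000000, 0.000000); V <- V + (h/6)(k1 + 2k2 + 2k3 + k4): V^s = -1.3750, V^t = 1.7500
step 3: k1 = (0.000000, 0.000000), k2 = (0.000000, 0.000000), k3 = (0.000000, 0.000000), k4 = (0.000000, 0.000000); V <- V + (h/6)(k1 + 2k2 + 2k3 + k4): V^s = -1.3750, V^t = 1.7500
step 4: k1 = (0.000000, 0.000000), k2 = (0.000000, 0.000000), k3 = (0.000000, 0.000000), k4 = (0.000000, 0.000000); V <- V + (h/6)(k1 + 2k2 + 2k3 + k4): V^s = -1.3750, V^t = 1.7500

Answer: V^s = -1.3750, V^t = 1.7500


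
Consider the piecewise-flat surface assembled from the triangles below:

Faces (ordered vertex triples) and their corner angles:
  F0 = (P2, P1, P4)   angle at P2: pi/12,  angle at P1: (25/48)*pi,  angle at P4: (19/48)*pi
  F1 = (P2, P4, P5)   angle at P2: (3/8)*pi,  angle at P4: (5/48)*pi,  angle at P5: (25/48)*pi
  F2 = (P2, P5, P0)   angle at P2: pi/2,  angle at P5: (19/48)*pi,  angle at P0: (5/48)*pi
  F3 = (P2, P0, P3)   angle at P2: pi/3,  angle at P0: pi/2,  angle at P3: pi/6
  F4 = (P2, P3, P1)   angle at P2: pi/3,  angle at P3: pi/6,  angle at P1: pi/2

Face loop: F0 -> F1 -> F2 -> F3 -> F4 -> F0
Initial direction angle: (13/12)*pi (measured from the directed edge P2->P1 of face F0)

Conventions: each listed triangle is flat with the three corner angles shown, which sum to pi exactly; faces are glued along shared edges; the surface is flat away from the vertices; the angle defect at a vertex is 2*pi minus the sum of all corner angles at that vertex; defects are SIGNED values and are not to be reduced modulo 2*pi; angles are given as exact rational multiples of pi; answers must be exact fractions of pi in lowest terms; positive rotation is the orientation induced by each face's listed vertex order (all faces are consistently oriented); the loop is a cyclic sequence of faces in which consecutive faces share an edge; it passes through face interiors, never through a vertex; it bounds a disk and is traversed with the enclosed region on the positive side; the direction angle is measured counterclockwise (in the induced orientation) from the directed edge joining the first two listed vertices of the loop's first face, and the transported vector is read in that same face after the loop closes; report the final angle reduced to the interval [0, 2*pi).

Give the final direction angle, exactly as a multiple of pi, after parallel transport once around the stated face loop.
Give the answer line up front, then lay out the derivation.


Answer: final direction angle = (35/24)*pi

enclosed vertex P2: corner angles sum to (13/8)*pi, defect = 2*pi - (13/8)*pi = (3/8)*pi
the final direction is the initial angle plus the enclosed defects, taken mod 2*pi in the induced orientation
final angle = (13/12)*pi + (3/8)*pi = (35/24)*pi (mod 2*pi)


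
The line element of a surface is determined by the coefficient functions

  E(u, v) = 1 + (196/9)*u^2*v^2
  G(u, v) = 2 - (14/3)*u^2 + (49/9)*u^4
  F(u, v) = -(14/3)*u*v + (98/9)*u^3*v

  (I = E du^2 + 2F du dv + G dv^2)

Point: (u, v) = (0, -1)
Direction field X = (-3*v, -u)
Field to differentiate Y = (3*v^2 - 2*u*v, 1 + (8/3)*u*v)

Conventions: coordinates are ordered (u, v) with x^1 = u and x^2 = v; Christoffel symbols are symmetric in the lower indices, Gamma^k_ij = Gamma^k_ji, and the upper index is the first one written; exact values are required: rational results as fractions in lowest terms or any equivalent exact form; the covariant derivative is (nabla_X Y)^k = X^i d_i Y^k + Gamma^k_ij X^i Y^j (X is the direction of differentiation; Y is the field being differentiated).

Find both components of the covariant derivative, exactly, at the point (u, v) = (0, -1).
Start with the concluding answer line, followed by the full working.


Answer: (nabla_X Y)^u = 6, (nabla_X Y)^v = 13

E = 1, F = 0, G = 2 at the point
E_u = 0, E_v = 0, F_u = 14/3, F_v = 0, G_u = 0, G_v = 0
EG - F^2 = 2;  g^inv = (1/2) * [[2, 0], [0, 1]]
first-kind symbols [ij,l] = (1/2)(d_i g_jl + d_j g_il - d_l g_ij): [uu,u] = E_u/2 = 0, [uu,v] = F_u - E_v/2 = 14/3, [uv,u] = E_v/2 = 0, [uv,v] = G_u/2 = 0, [vv,u] = F_v - G_u/2 = 0, [vv,v] = G_v/2 = 0
Gamma^u_ij = (G*[ij,u] - F*[ij,v])/(EG - F^2), Gamma^v_ij = (E*[ij,v] - F*[ij,u])/(EG - F^2)
Gamma_uuu = 0, Gamma_uuv = 0, Gamma_uvv = 0, Gamma_vuu = 7/3, Gamma_vuv = 0, Gamma_vvv = 0
X = (3, 0), Y = (3, 1) at the point


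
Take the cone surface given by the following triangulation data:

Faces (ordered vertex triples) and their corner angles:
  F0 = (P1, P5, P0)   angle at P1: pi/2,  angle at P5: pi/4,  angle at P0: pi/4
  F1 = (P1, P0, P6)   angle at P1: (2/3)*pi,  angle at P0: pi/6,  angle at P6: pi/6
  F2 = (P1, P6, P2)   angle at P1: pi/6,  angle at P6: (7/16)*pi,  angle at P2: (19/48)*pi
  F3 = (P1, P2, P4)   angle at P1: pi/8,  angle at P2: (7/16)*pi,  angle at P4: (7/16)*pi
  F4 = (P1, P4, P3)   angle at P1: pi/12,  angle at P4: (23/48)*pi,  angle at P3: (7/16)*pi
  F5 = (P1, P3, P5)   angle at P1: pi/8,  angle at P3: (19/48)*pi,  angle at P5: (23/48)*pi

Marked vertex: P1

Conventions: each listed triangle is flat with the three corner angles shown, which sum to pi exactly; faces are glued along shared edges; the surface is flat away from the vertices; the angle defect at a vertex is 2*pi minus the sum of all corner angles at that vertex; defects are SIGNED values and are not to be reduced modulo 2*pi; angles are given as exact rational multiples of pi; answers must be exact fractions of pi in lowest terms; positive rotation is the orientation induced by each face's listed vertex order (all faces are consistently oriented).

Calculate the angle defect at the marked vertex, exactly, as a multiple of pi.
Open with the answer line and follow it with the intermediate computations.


Answer: defect(P1) = pi/3

Sum of corner angles at P1: (5/3)*pi
defect = 2*pi - (5/3)*pi


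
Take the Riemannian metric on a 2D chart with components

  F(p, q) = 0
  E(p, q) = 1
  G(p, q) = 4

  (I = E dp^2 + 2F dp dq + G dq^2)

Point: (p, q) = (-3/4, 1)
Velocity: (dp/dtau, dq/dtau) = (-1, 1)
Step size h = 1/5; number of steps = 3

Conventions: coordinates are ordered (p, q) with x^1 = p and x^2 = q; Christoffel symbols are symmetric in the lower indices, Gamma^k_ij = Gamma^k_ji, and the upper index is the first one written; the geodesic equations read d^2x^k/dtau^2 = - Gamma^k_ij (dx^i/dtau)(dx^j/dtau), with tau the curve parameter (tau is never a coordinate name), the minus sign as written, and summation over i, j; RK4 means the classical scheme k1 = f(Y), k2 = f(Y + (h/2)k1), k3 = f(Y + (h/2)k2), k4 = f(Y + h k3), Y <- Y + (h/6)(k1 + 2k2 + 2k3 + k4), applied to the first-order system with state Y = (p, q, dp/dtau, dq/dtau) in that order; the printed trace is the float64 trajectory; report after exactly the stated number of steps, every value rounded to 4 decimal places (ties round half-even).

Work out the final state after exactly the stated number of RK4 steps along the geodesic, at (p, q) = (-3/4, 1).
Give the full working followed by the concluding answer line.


f(Y) = (dp/dtau, dq/dtau, -Gamma^p_ij Y'^i Y'^j, -Gamma^q_ij Y'^i Y'^j) with the Gammas evaluated at the stage position; h = 0.200000; intermediate values shown to 6 dp
step 0: p = -0.7500, q = 1.0000, dp/dtau = -1.0000, dq/dtau = 1.0000
step 1:
  k1: at (p, q) = (-0.750000, 1.000000), (dp/dtau, dq/dtau) = (-1.000000, 1.000000); Gamma_ppp = 0.000000, Gamma_ppq = 0.000000, Gamma_pqq = 0.000000, Gamma_qpp = 0.000000, Gamma_qpq = 0.000000, Gamma_qqq = 0.000000; k1 = (-1.000000, 1.000000, 0.000000, 0.000000)
  k2: at (p, q) = (-0.850000, 1.100000), (dp/dtau, dq/dtau) = (-1.000000, 1.000000); Gamma_ppp = 0.000000, Gamma_ppq = 0.000000, Gamma_pqq = 0.000000, Gamma_qpp = 0.000000, Gamma_qpq = 0.000000, Gamma_qqq = 0.000000; k2 = (-1.000000, 1.000000, 0.000000, 0.000000)
  k3: at (p, q) = (-0.850000, 1.100000), (dp/dtau, dq/dtau) = (-1.000000, 1.000000); Gamma_ppp = 0.000000, Gamma_ppq = 0.000000, Gamma_pqq = 0.000000, Gamma_qpp = 0.000000, Gamma_qpq = 0.000000, Gamma_qqq = 0.000000; k3 = (-1.000000, 1.000000, 0.000000, 0.000000)
  k4: at (p, q) = (-0.950000, 1.200000), (dp/dtau, dq/dtau) = (-1.000000, 1.000000); Gamma_ppp = 0.000000, Gamma_ppq = 0.000000, Gamma_pqq = 0.000000, Gamma_qpp = 0.000000, Gamma_qpq = 0.000000, Gamma_qqq = 0.000000; k4 = (-1.000000, 1.000000, 0.000000, 0.000000)
  Y <- Y + (h/6)(k1 + 2k2 + 2k3 + k4): p = -0.9500, q = 1.2000, dp/dtau = -1.0000, dq/dtau = 1.0000
step 2:
  k1: at (p, q) = (-0.950000, 1.200000), (dp/dtau, dq/dtau) = (-1.000000, 1.000000); Gamma_ppp = 0.000000, Gamma_ppq = 0.000000, Gamma_pqq = 0.000000, Gamma_qpp = 0.000000, Gamma_qpq = 0.000000, Gamma_qqq = 0.000000; k1 = (-1.000000, 1.000000, 0.000000, 0.000000)
  k2: at (p, q) = (-1.050000, 1.300000), (dp/dtau, dq/dtau) = (-1.000000, 1.000000); Gamma_ppp = 0.000000, Gamma_ppq = 0.000000, Gamma_pqq = 0.000000, Gamma_qpp = 0.000000, Gamma_qpq = 0.000000, Gamma_qqq = 0.000000; k2 = (-1.000000, 1.000000, 0.000000, 0.000000)
  k3: at (p, q) = (-1.050000, 1.300000), (dp/dtau, dq/dtau) = (-1.000000, 1.000000); Gamma_ppp = 0.000000, Gamma_ppq = 0.000000, Gamma_pqq = 0.000000, Gamma_qpp = 0.000000, Gamma_qpq = 0.000000, Gamma_qqq = 0.000000; k3 = (-1.000000, 1.000000, 0.000000, 0.000000)
  k4: at (p, q) = (-1.150000, 1.400000), (dp/dtau, dq/dtau) = (-1.000000, 1.000000); Gamma_ppp = 0.000000, Gamma_ppq = 0.000000, Gamma_pqq = 0.000000, Gamma_qpp = 0.000000, Gamma_qpq = 0.000000, Gamma_qqq = 0.000000; k4 = (-1.000000, 1.000000, 0.000000, 0.000000)
  Y <- Y + (h/6)(k1 + 2k2 + 2k3 + k4): p = -1.1500, q = 1.4000, dp/dtau = -1.0000, dq/dtau = 1.0000
step 3:
  k1: at (p, q) = (-1.150000, 1.400000), (dp/dtau, dq/dtau) = (-1.000000, 1.000000); Gamma_ppp = 0.000000, Gamma_ppq = 0.000000, Gamma_pqq = 0.000000, Gamma_qpp = 0.000000, Gamma_qpq = 0.000000, Gamma_qqq = 0.000000; k1 = (-1.000000, 1.000000, 0.000000, 0.000000)
  k2: at (p, q) = (-1.250000, 1.500000), (dp/dtau, dq/dtau) = (-1.000000, 1.000000); Gamma_ppp = 0.000000, Gamma_ppq = 0.000000, Gamma_pqq = 0.000000, Gamma_qpp = 0.000000, Gamma_qpq = 0.000000, Gamma_qqq = 0.000000; k2 = (-1.000000, 1.000000, 0.000000, 0.000000)
  k3: at (p, q) = (-1.250000, 1.500000), (dp/dtau, dq/dtau) = (-1.000000, 1.000000); Gamma_ppp = 0.000000, Gamma_ppq = 0.000000, Gamma_pqq = 0.000000, Gamma_qpp = 0.000000, Gamma_qpq = 0.000000, Gamma_qqq = 0.000000; k3 = (-1.000000, 1.000000, 0.000000, 0.000000)
  k4: at (p, q) = (-1.350000, 1.600000), (dp/dtau, dq/dtau) = (-1.000000, 1.000000); Gamma_ppp = 0.000000, Gamma_ppq = 0.000000, Gamma_pqq = 0.000000, Gamma_qpp = 0.000000, Gamma_qpq = 0.000000, Gamma_qqq = 0.000000; k4 = (-1.000000, 1.000000, 0.000000, 0.000000)
  Y <- Y + (h/6)(k1 + 2k2 + 2k3 + k4): p = -1.3500, q = 1.6000, dp/dtau = -1.0000, dq/dtau = 1.0000

Answer: p = -1.3500, q = 1.6000, dp/dtau = -1.0000, dq/dtau = 1.0000


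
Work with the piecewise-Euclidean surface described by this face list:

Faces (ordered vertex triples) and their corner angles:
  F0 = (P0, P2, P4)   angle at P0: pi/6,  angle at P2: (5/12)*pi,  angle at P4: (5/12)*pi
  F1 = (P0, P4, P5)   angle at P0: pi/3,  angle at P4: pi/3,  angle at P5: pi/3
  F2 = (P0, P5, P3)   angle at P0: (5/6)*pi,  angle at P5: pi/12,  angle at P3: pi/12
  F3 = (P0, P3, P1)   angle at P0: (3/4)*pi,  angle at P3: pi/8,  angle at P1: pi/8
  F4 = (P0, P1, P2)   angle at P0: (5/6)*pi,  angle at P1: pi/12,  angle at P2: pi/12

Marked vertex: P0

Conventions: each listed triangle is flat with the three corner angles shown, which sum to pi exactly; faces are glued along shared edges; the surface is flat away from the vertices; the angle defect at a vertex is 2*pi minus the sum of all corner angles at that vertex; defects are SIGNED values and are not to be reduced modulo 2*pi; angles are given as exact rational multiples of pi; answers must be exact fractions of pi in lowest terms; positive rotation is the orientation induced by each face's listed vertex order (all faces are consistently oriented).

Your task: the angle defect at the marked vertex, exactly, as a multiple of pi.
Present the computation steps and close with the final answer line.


Sum of corner angles at P0: (35/12)*pi
defect = 2*pi - (35/12)*pi

Answer: defect(P0) = (-11/12)*pi
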